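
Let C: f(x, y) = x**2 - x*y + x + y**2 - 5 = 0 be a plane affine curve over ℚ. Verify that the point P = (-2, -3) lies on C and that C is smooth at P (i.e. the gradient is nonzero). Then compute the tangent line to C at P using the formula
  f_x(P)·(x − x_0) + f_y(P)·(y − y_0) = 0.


Tangent line at P: -4*y - 12 = 0.

Step 1: f(-2, -3) = 0, so P lies on C.
Step 2: partial derivatives
  f_x(x, y) = 2*x - y + 1, f_y(x, y) = -x + 2*y.
  f_x(P) = 0, f_y(P) = -4 (gradient nonzero, so P is smooth).
Step 3: tangent line at P: 0·(x − -2) + -4·(y − -3) = 0.
Expanding: -4*y - 12 = 0.


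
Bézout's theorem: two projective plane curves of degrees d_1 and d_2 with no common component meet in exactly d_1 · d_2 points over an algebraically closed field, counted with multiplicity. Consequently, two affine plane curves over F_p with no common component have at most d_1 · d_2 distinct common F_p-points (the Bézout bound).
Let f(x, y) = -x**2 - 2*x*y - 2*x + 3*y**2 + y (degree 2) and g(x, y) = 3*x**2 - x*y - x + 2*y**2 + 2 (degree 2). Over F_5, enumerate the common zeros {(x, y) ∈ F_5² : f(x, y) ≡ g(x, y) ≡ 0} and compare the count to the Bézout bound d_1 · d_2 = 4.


Common zeros: {(0, 3)}; count = 1; Bézout bound = 4.

deg(f) = 2, deg(g) = 2, so Bézout bound = 4.
Scan x ∈ F_5. For each x, list the y ∈ F_5 with f(x, y) ≡ 0 and those with g(x, y) ≡ 0 (mod 5); the common zeros in that column are the intersection.
  x = 0: f ≡ 0 at y ∈ {0, 3}; g ≡ 0 at y ∈ {2, 3}; common: {3}.
  x = 1: f ≡ 0 at y ∈ ∅; g ≡ 0 at y ∈ {1, 2}; common: ∅.
  x = 2: f ≡ 0 at y ∈ {3}; g ≡ 0 at y ∈ ∅; common: ∅.
  x = 3: f ≡ 0 at y ∈ {0}; g ≡ 0 at y ∈ {1, 3}; common: ∅.
  x = 4: f ≡ 0 at y ∈ ∅; g ≡ 0 at y ∈ ∅; common: ∅.
Collecting: common zeros = {(0, 3)}, so the count is 1.
Comparison with the Bézout bound: 1 ≤ 4 = deg(f)·deg(g), as expected for curves with no common component (the affine F_5-count falls short of the bound because intersections may lie at infinity, over extension fields, or carry multiplicity).


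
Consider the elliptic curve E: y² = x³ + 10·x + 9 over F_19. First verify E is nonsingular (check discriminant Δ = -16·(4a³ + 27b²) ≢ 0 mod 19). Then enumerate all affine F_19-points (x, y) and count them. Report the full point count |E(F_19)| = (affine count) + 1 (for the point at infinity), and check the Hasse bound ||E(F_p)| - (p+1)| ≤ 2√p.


Affine points = {(0, 3), (0, 16), (1, 1), (1, 18), (3, 3), (3, 16), (6, 0), (7, 2), (7, 17), (9, 7), (9, 12), (10, 8), (10, 11), (11, 5), (11, 14), (14, 9), (14, 10), (15, 0), (16, 3), (16, 16), (17, 0), (18, 6), (18, 13)}; affine count = 23; |E(F_19)| = 24.

Discriminant check: Δ ∝ 4a³ + 27b² = 4·10³ + 27·9² = 4·1000 + 27·81 ≡ 12 (mod 19). Nonzero ⇒ E is nonsingular.
For each x ∈ F_19, compute rhs = x³ + 10·x + 9 mod 19, then count y ∈ F_19 with y² ≡ rhs.
  x = 0: rhs = 9, matching y values: 3, 16 (2 points).
  x = 1: rhs = 1, matching y values: 1, 18 (2 points).
  x = 2: rhs = 18, matching y values: none (0 points).
  x = 3: rhs = 9, matching y values: 3, 16 (2 points).
  x = 4: rhs = 18, matching y values: none (0 points).
  x = 5: rhs = 13, matching y values: none (0 points).
  x = 6: rhs = 0, matching y values: 0 (1 points).
  x = 7: rhs = 4, matching y values: 2, 17 (2 points).
  x = 8: rhs = 12, matching y values: none (0 points).
  x = 9: rhs = 11, matching y values: 7, 12 (2 points).
  x = 10: rhs = 7, matching y values: 8, 11 (2 points).
  x = 11: rhs = 6, matching y values: 5, 14 (2 points).
  x = 12: rhs = 14, matching y values: none (0 points).
  x = 13: rhs = 18, matching y values: none (0 points).
  x = 14: rhs = 5, matching y values: 9, 10 (2 points).
  x = 15: rhs = 0, matching y values: 0 (1 points).
  x = 16: rhs = 9, matching y values: 3, 16 (2 points).
  x = 17: rhs = 0, matching y values: 0 (1 points).
  x = 18: rhs = 17, matching y values: 6, 13 (2 points).
Total affine count: 23.
Full point count |E(F_19)| = 23 + 1 = 24.
Hasse bound: |24 − (19+1)| = |4| = 4 ≤ 2√19 ≈ 8.7178 ✓.


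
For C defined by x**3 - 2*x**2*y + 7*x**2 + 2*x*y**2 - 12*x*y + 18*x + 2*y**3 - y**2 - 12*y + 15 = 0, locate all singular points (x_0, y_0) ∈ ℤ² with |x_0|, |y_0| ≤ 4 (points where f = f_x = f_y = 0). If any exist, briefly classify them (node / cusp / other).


Singular points: {(-2, 1)}; classification: node.

Compute partial derivatives:
  f_x = 3*x**2 - 4*x*y + 14*x + 2*y**2 - 12*y + 18.
  f_y = -2*x**2 + 4*x*y - 12*x + 6*y**2 - 2*y - 12.
Scan x_0 ∈ {−4, ..., 4}. For each x_0, f_y(x_0, y) is a polynomial in y; find its integer roots y ∈ {−4, ..., 4}, then test f_x and f at those candidates.
  x = -4: f_y(-4, y) = 6*y**2 - 18*y + 4; no integer root y with |y| ≤ 4.
  x = -3: f_y(-3, y) = 6*y**2 - 14*y + 6; no integer root y with |y| ≤ 4.
  x = -2: f_y(-2, y) = 6*y**2 - 10*y + 4; vanishes at y ∈ {1}. (-2, 1): f_x = 0, f = 0 — SINGULAR.
  x = -1: f_y(-1, y) = 6*y**2 - 6*y - 2; no integer root y with |y| ≤ 4.
  x = 0: f_y(0, y) = 6*y**2 - 2*y - 12; no integer root y with |y| ≤ 4.
  x = 1: f_y(1, y) = 6*y**2 + 2*y - 26; no integer root y with |y| ≤ 4.
  x = 2: f_y(2, y) = 6*y**2 + 6*y - 44; no integer root y with |y| ≤ 4.
  x = 3: f_y(3, y) = 6*y**2 + 10*y - 66; no integer root y with |y| ≤ 4.
  x = 4: f_y(4, y) = 6*y**2 + 14*y - 92; no integer root y with |y| ≤ 4.
Only singular point on the grid: (-2, 1).
Classify: substitute x = -2 + u, y = 1 + v and expand: f = u**3 - 2*u**2*v - u**2 + 2*u*v**2 + 2*v**3 + v**2.
No constant or linear terms (consistent with a singular point). Quadratic part: -u**2 + v**2. Cubic part: u**3 - 2*u**2*v + 2*u*v**2 + 2*v**3.
The quadratic part v**2 - u**2 = (v − u)(v + u) splits into two distinct linear factors, so there are two distinct tangent lines y − 1 = ±(x − -2) — this is a node (ordinary double point).
Classification: node.


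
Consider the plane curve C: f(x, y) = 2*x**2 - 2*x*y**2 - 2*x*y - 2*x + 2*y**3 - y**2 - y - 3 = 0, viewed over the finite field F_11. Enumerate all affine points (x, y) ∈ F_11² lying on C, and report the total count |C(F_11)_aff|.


Affine F_11-points: {(0, 7), (2, 7), (4, 3), (5, 4), (6, 1), (6, 10), (8, 1), (9, 3)}; count = 8.

For each of the 121 pairs (x, y) ∈ F_11², evaluate f(x, y) mod 11. Record the zeros.
  x = 0: [0↦8, 1↦8, 2↦7, 3↦6, 4↦6, 5↦8, 6↦2, 7↦0, 8↦3, 9↦1, 10↦6]  zeros at y ∈ {7}
  x = 1: [0↦8, 1↦4, 2↦6, 3↦4, 4↦10, 5↦3, 6↦6, 7↦9, 8↦2, 9↦8, 10↦6]  zeros at y ∈ ∅
  x = 2: [0↦1, 1↦4, 2↦9, 3↦6, 4↦7, 5↦2, 6↦3, 7↦0, 8↦5, 9↦8, 10↦10]  zeros at y ∈ {7}
  x = 3: [0↦9, 1↦8, 2↦5, 3↦1, 4↦8, 5↦5, 6↦4, 7↦6, 8↦1, 9↦1, 10↦7]  zeros at y ∈ ∅
  x = 4: [0↦10, 1↦5, 2↦5, 3↦0, 4↦2, 5↦1, 6↦9, 7↦5, 8↦1, 9↦9, 10↦8]  zeros at y ∈ {3}
  x = 5: [0↦4, 1↦6, 2↦9, 3↦3, 4↦0, 5↦1, 6↦7, 7↦8, 8↦5, 9↦10, 10↦2]  zeros at y ∈ {4}
  x = 6: [0↦2, 1↦0, 2↦6, 3↦10, 4↦2, 5↦5, 6↦9, 7↦4, 8↦2, 9↦4, 10↦0]  zeros at y ∈ {1, 10}
  x = 7: [0↦4, 1↦9, 2↦7, 3↦10, 4↦8, 5↦2, 6↦4, 7↦4, 8↦3, 9↦2, 10↦2]  zeros at y ∈ ∅
  x = 8: [0↦10, 1↦0, 2↦1, 3↦3, 4↦7, 5↦3, 6↦3, 7↦8, 8↦8, 9↦4, 10↦8]  zeros at y ∈ {1}
  x = 9: [0↦9, 1↦6, 2↦10, 3↦0, 4↦10, 5↦8, 6↦6, 7↦5, 8↦6, 9↦10, 10↦7]  zeros at y ∈ {3}
  x = 10: [0↦1, 1↦5, 2↦1, 3↦1, 4↦6, 5↦6, 6↦2, 7↦6, 8↦8, 9↦9, 10↦10]  zeros at y ∈ ∅
Collecting zeros: affine points = {(0, 7), (2, 7), (4, 3), (5, 4), (6, 1), (6, 10), (8, 1), (9, 3)}.
Total count |C(F_11)_aff| = 8.


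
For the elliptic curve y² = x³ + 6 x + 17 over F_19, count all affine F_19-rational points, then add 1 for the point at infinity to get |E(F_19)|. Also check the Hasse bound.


Affine points = {(0, 6), (0, 13), (1, 9), (1, 10), (3, 9), (3, 10), (5, 1), (5, 18), (8, 8), (8, 11), (15, 9), (15, 10), (17, 4), (17, 15)}; affine count = 14; |E(F_19)| = 15.

Discriminant check: Δ ∝ 4a³ + 27b² = 4·6³ + 27·17² = 4·216 + 27·289 ≡ 3 (mod 19). Nonzero ⇒ E is nonsingular.
For each x ∈ F_19, compute rhs = x³ + 6·x + 17 mod 19, then count y ∈ F_19 with y² ≡ rhs.
  x = 0: rhs = 17, matching y values: 6, 13 (2 points).
  x = 1: rhs = 5, matching y values: 9, 10 (2 points).
  x = 2: rhs = 18, matching y values: none (0 points).
  x = 3: rhs = 5, matching y values: 9, 10 (2 points).
  x = 4: rhs = 10, matching y values: none (0 points).
  x = 5: rhs = 1, matching y values: 1, 18 (2 points).
  x = 6: rhs = 3, matching y values: none (0 points).
  x = 7: rhs = 3, matching y values: none (0 points).
  x = 8: rhs = 7, matching y values: 8, 11 (2 points).
  x = 9: rhs = 2, matching y values: none (0 points).
  x = 10: rhs = 13, matching y values: none (0 points).
  x = 11: rhs = 8, matching y values: none (0 points).
  x = 12: rhs = 12, matching y values: none (0 points).
  x = 13: rhs = 12, matching y values: none (0 points).
  x = 14: rhs = 14, matching y values: none (0 points).
  x = 15: rhs = 5, matching y values: 9, 10 (2 points).
  x = 16: rhs = 10, matching y values: none (0 points).
  x = 17: rhs = 16, matching y values: 4, 15 (2 points).
  x = 18: rhs = 10, matching y values: none (0 points).
Total affine count: 14.
Full point count |E(F_19)| = 14 + 1 = 15.
Hasse bound: |15 − (19+1)| = |-5| = 5 ≤ 2√19 ≈ 8.7178 ✓.


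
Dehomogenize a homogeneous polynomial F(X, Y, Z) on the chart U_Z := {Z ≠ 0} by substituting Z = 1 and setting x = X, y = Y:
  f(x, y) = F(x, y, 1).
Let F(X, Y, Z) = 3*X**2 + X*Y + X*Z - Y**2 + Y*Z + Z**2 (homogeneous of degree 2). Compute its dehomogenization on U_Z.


f(x, y) = 3*x**2 + x*y + x - y**2 + y + 1

On U_Z we set Z = 1. Each monomial c·X^i·Y^j·Z^k in F becomes c·x^i·y^j·1^k = c·x^i·y^j.
Substituting Z = 1: F(X, Y, 1) = 3*x**2 + x*y + x - y**2 + y + 1.
Note: deg(f) ≤ deg(F) = 2; strict inequality happens when F is divisible by Z (lost terms).


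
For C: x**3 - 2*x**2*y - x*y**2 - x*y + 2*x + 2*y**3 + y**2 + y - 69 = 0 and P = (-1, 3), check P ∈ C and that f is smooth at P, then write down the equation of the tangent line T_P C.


Tangent line at P: 5*x + 66*y - 193 = 0.

Step 1: f(-1, 3) = 0, so P lies on C.
Step 2: partial derivatives
  f_x(x, y) = 3*x**2 - 4*x*y - y**2 - y + 2, f_y(x, y) = -2*x**2 - 2*x*y - x + 6*y**2 + 2*y + 1.
  f_x(P) = 5, f_y(P) = 66 (gradient nonzero, so P is smooth).
Step 3: tangent line at P: 5·(x − -1) + 66·(y − 3) = 0.
Expanding: 5*x + 66*y - 193 = 0.


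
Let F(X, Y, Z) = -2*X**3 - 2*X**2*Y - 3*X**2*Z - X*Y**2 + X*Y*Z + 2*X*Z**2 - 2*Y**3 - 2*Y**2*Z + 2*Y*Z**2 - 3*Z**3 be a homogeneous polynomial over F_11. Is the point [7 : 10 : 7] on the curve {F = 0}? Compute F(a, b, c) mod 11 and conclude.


F(7,10,7) ≡ 8 (mod 11); P is NOT on the curve.

Evaluate F(7, 10, 7) term-by-term (mod 11).
  -2*X**3 ↦ -2·343·1·1 = -686
  -2*X**2*Y ↦ -2·49·10·1 = -980
  -3*X**2*Z ↦ -3·49·1·7 = -1029
  -X*Y**2 ↦ -1·7·100·1 = -700
  X*Y*Z ↦ 1·7·10·7 = 490
  2*X*Z**2 ↦ 2·7·1·49 = 686
  -2*Y**3 ↦ -2·1·1000·1 = -2000
  -2*Y**2*Z ↦ -2·1·100·7 = -1400
  2*Y*Z**2 ↦ 2·1·10·49 = 980
  -3*Z**3 ↦ -3·1·1·343 = -1029
Sum: F(7, 10, 7) = (-686) + (-980) + (-1029) + (-700) + (490) + (686) + (-2000) + (-1400) + (980) + (-1029) = -5668.
Reducing mod 11: -5668 ≡ 8 (mod 11).
Since F(a, b, c) ≡ 8 ≠ 0 (mod 11), P does NOT lie on the curve.


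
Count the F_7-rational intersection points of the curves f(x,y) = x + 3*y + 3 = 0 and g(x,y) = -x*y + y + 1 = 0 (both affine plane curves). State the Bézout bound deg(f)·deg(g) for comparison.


Common zeros: {(0, 6), (5, 2)}; count = 2; Bézout bound = 2.

deg(f) = 1, deg(g) = 2, so Bézout bound = 2.
Scan x ∈ F_7. For each x, list the y ∈ F_7 with f(x, y) ≡ 0 and those with g(x, y) ≡ 0 (mod 7); the common zeros in that column are the intersection.
  x = 0: f ≡ 0 at y ∈ {6}; g ≡ 0 at y ∈ {6}; common: {6}.
  x = 1: f ≡ 0 at y ∈ {1}; g ≡ 0 at y ∈ ∅; common: ∅.
  x = 2: f ≡ 0 at y ∈ {3}; g ≡ 0 at y ∈ {1}; common: ∅.
  x = 3: f ≡ 0 at y ∈ {5}; g ≡ 0 at y ∈ {4}; common: ∅.
  x = 4: f ≡ 0 at y ∈ {0}; g ≡ 0 at y ∈ {5}; common: ∅.
  x = 5: f ≡ 0 at y ∈ {2}; g ≡ 0 at y ∈ {2}; common: {2}.
  x = 6: f ≡ 0 at y ∈ {4}; g ≡ 0 at y ∈ {3}; common: ∅.
Collecting: common zeros = {(0, 6), (5, 2)}, so the count is 2.
Comparison with the Bézout bound: 2 ≤ 2 = deg(f)·deg(g), as expected for curves with no common component (the bound is attained).


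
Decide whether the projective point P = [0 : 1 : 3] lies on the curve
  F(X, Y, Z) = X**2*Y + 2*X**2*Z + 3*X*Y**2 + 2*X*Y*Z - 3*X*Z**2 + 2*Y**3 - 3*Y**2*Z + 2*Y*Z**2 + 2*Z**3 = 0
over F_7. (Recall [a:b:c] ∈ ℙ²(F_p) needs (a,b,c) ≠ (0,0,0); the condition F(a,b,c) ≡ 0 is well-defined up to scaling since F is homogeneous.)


F(0,1,3) ≡ 2 (mod 7); P is NOT on the curve.

Evaluate F(0, 1, 3) term-by-term (mod 7).
  X**2*Y ↦ 1·0·1·1 = 0
  2*X**2*Z ↦ 2·0·1·3 = 0
  3*X*Y**2 ↦ 3·0·1·1 = 0
  2*X*Y*Z ↦ 2·0·1·3 = 0
  -3*X*Z**2 ↦ -3·0·1·9 = 0
  2*Y**3 ↦ 2·1·1·1 = 2
  -3*Y**2*Z ↦ -3·1·1·3 = -9
  2*Y*Z**2 ↦ 2·1·1·9 = 18
  2*Z**3 ↦ 2·1·1·27 = 54
Sum: F(0, 1, 3) = (0) + (0) + (0) + (0) + (0) + (2) + (-9) + (18) + (54) = 65.
Reducing mod 7: 65 ≡ 2 (mod 7).
Since F(a, b, c) ≡ 2 ≠ 0 (mod 7), P does NOT lie on the curve.


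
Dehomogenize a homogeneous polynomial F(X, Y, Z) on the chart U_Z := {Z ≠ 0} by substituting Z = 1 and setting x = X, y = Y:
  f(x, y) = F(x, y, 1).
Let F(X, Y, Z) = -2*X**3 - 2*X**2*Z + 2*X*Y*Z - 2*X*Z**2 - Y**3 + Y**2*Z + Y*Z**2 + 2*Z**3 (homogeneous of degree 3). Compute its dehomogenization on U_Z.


f(x, y) = -2*x**3 - 2*x**2 + 2*x*y - 2*x - y**3 + y**2 + y + 2

On U_Z we set Z = 1. Each monomial c·X^i·Y^j·Z^k in F becomes c·x^i·y^j·1^k = c·x^i·y^j.
Substituting Z = 1: F(X, Y, 1) = -2*x**3 - 2*x**2 + 2*x*y - 2*x - y**3 + y**2 + y + 2.
Note: deg(f) ≤ deg(F) = 3; strict inequality happens when F is divisible by Z (lost terms).


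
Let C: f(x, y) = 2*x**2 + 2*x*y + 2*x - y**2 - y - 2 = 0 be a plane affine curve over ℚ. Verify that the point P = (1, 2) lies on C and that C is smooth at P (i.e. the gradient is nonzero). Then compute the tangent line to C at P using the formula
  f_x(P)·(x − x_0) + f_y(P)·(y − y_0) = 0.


Tangent line at P: 10*x - 3*y - 4 = 0.

Step 1: f(1, 2) = 0, so P lies on C.
Step 2: partial derivatives
  f_x(x, y) = 4*x + 2*y + 2, f_y(x, y) = 2*x - 2*y - 1.
  f_x(P) = 10, f_y(P) = -3 (gradient nonzero, so P is smooth).
Step 3: tangent line at P: 10·(x − 1) + -3·(y − 2) = 0.
Expanding: 10*x - 3*y - 4 = 0.


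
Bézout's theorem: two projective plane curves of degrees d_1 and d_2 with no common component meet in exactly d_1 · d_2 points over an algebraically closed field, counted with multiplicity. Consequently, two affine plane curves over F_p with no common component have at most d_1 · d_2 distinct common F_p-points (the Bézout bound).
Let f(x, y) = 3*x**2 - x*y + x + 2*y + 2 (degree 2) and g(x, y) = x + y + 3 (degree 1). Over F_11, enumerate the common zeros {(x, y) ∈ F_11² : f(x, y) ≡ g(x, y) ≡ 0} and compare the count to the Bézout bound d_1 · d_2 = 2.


Common zeros: ∅; count = 0; Bézout bound = 2.

deg(f) = 2, deg(g) = 1, so Bézout bound = 2.
Scan x ∈ F_11. For each x, list the y ∈ F_11 with f(x, y) ≡ 0 and those with g(x, y) ≡ 0 (mod 11); the common zeros in that column are the intersection.
  x = 0: f ≡ 0 at y ∈ {10}; g ≡ 0 at y ∈ {8}; common: ∅.
  x = 1: f ≡ 0 at y ∈ {5}; g ≡ 0 at y ∈ {7}; common: ∅.
  x = 2: f ≡ 0 at y ∈ ∅; g ≡ 0 at y ∈ {6}; common: ∅.
  x = 3: f ≡ 0 at y ∈ {10}; g ≡ 0 at y ∈ {5}; common: ∅.
  x = 4: f ≡ 0 at y ∈ {5}; g ≡ 0 at y ∈ {4}; common: ∅.
  x = 5: f ≡ 0 at y ∈ {9}; g ≡ 0 at y ∈ {3}; common: ∅.
  x = 6: f ≡ 0 at y ∈ {7}; g ≡ 0 at y ∈ {2}; common: ∅.
  x = 7: f ≡ 0 at y ∈ {7}; g ≡ 0 at y ∈ {1}; common: ∅.
  x = 8: f ≡ 0 at y ∈ {8}; g ≡ 0 at y ∈ {0}; common: ∅.
  x = 9: f ≡ 0 at y ∈ {8}; g ≡ 0 at y ∈ {10}; common: ∅.
  x = 10: f ≡ 0 at y ∈ {6}; g ≡ 0 at y ∈ {9}; common: ∅.
Collecting: common zeros = ∅, so the count is 0.
Comparison with the Bézout bound: 0 ≤ 2 = deg(f)·deg(g), as expected for curves with no common component (the affine F_11-count falls short of the bound because intersections may lie at infinity, over extension fields, or carry multiplicity).


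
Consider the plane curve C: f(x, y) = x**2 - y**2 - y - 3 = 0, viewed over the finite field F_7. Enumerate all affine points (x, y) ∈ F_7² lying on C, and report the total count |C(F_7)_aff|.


Affine F_7-points: {(1, 3), (3, 2), (3, 4), (4, 2), (4, 4), (6, 3)}; count = 6.

For each of the 49 pairs (x, y) ∈ F_7², evaluate f(x, y) mod 7. Record the zeros.
  x = 0: [0↦4, 1↦2, 2↦5, 3↦6, 4↦5, 5↦2, 6↦4]  zeros at y ∈ ∅
  x = 1: [0↦5, 1↦3, 2↦6, 3↦0, 4↦6, 5↦3, 6↦5]  zeros at y ∈ {3}
  x = 2: [0↦1, 1↦6, 2↦2, 3↦3, 4↦2, 5↦6, 6↦1]  zeros at y ∈ ∅
  x = 3: [0↦6, 1↦4, 2↦0, 3↦1, 4↦0, 5↦4, 6↦6]  zeros at y ∈ {2, 4}
  x = 4: [0↦6, 1↦4, 2↦0, 3↦1, 4↦0, 5↦4, 6↦6]  zeros at y ∈ {2, 4}
  x = 5: [0↦1, 1↦6, 2↦2, 3↦3, 4↦2, 5↦6, 6↦1]  zeros at y ∈ ∅
  x = 6: [0↦5, 1↦3, 2↦6, 3↦0, 4↦6, 5↦3, 6↦5]  zeros at y ∈ {3}
Collecting zeros: affine points = {(1, 3), (3, 2), (3, 4), (4, 2), (4, 4), (6, 3)}.
Total count |C(F_7)_aff| = 6.


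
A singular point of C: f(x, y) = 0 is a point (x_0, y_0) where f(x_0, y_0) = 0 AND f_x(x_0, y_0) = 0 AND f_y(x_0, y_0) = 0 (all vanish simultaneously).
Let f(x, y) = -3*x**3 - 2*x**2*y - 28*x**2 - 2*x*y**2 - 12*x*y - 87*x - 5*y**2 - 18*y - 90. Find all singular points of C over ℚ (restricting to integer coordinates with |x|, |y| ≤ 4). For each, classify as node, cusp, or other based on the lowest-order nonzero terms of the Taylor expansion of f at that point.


Singular points: {(-3, 0)}; classification: node.

Compute partial derivatives:
  f_x = -9*x**2 - 4*x*y - 56*x - 2*y**2 - 12*y - 87.
  f_y = -2*x**2 - 4*x*y - 12*x - 10*y - 18.
Scan x_0 ∈ {−4, ..., 4}. For each x_0, f_y(x_0, y) is a polynomial in y; find its integer roots y ∈ {−4, ..., 4}, then test f_x and f at those candidates.
  x = -4: f_y(-4, y) = 6*y - 2; no integer root y with |y| ≤ 4.
  x = -3: f_y(-3, y) = 2*y; vanishes at y ∈ {0}. (-3, 0): f_x = 0, f = 0 — SINGULAR.
  x = -2: f_y(-2, y) = -2*y - 2; vanishes at y ∈ {-1}. (-2, -1): f_x = -9 ≠ 0.
  x = -1: f_y(-1, y) = -6*y - 8; no integer root y with |y| ≤ 4.
  x = 0: f_y(0, y) = -10*y - 18; no integer root y with |y| ≤ 4.
  x = 1: f_y(1, y) = -14*y - 32; no integer root y with |y| ≤ 4.
  x = 2: f_y(2, y) = -18*y - 50; no integer root y with |y| ≤ 4.
  x = 3: f_y(3, y) = -22*y - 72; no integer root y with |y| ≤ 4.
  x = 4: f_y(4, y) = -26*y - 98; no integer root y with |y| ≤ 4.
Only singular point on the grid: (-3, 0).
Classify: substitute x = -3 + u, y = 0 + v and expand: f = -3*u**3 - 2*u**2*v - u**2 - 2*u*v**2 + v**2.
No constant or linear terms (consistent with a singular point). Quadratic part: -u**2 + v**2. Cubic part: -3*u**3 - 2*u**2*v - 2*u*v**2.
The quadratic part v**2 - u**2 = (v − u)(v + u) splits into two distinct linear factors, so there are two distinct tangent lines y − 0 = ±(x − -3) — this is a node (ordinary double point).
Classification: node.


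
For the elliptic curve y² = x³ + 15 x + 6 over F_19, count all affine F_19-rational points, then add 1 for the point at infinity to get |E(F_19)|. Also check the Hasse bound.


Affine points = {(0, 5), (0, 14), (2, 5), (2, 14), (4, 4), (4, 15), (5, 4), (5, 15), (7, 6), (7, 13), (8, 7), (8, 12), (10, 4), (10, 15), (11, 1), (11, 18), (13, 2), (13, 17), (17, 5), (17, 14), (18, 3), (18, 16)}; affine count = 22; |E(F_19)| = 23.

Discriminant check: Δ ∝ 4a³ + 27b² = 4·15³ + 27·6² = 4·3375 + 27·36 ≡ 13 (mod 19). Nonzero ⇒ E is nonsingular.
For each x ∈ F_19, compute rhs = x³ + 15·x + 6 mod 19, then count y ∈ F_19 with y² ≡ rhs.
  x = 0: rhs = 6, matching y values: 5, 14 (2 points).
  x = 1: rhs = 3, matching y values: none (0 points).
  x = 2: rhs = 6, matching y values: 5, 14 (2 points).
  x = 3: rhs = 2, matching y values: none (0 points).
  x = 4: rhs = 16, matching y values: 4, 15 (2 points).
  x = 5: rhs = 16, matching y values: 4, 15 (2 points).
  x = 6: rhs = 8, matching y values: none (0 points).
  x = 7: rhs = 17, matching y values: 6, 13 (2 points).
  x = 8: rhs = 11, matching y values: 7, 12 (2 points).
  x = 9: rhs = 15, matching y values: none (0 points).
  x = 10: rhs = 16, matching y values: 4, 15 (2 points).
  x = 11: rhs = 1, matching y values: 1, 18 (2 points).
  x = 12: rhs = 14, matching y values: none (0 points).
  x = 13: rhs = 4, matching y values: 2, 17 (2 points).
  x = 14: rhs = 15, matching y values: none (0 points).
  x = 15: rhs = 15, matching y values: none (0 points).
  x = 16: rhs = 10, matching y values: none (0 points).
  x = 17: rhs = 6, matching y values: 5, 14 (2 points).
  x = 18: rhs = 9, matching y values: 3, 16 (2 points).
Total affine count: 22.
Full point count |E(F_19)| = 22 + 1 = 23.
Hasse bound: |23 − (19+1)| = |3| = 3 ≤ 2√19 ≈ 8.7178 ✓.


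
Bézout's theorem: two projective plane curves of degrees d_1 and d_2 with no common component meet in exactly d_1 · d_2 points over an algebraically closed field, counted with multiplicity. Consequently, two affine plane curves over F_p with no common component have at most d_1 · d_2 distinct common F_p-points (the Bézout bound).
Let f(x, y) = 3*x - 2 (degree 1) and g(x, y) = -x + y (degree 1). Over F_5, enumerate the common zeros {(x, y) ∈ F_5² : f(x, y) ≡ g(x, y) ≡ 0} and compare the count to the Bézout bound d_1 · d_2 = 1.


Common zeros: {(4, 4)}; count = 1; Bézout bound = 1.

deg(f) = 1, deg(g) = 1, so Bézout bound = 1.
Scan x ∈ F_5. For each x, list the y ∈ F_5 with f(x, y) ≡ 0 and those with g(x, y) ≡ 0 (mod 5); the common zeros in that column are the intersection.
  x = 0: f ≡ 0 at y ∈ ∅; g ≡ 0 at y ∈ {0}; common: ∅.
  x = 1: f ≡ 0 at y ∈ ∅; g ≡ 0 at y ∈ {1}; common: ∅.
  x = 2: f ≡ 0 at y ∈ ∅; g ≡ 0 at y ∈ {2}; common: ∅.
  x = 3: f ≡ 0 at y ∈ ∅; g ≡ 0 at y ∈ {3}; common: ∅.
  x = 4: f ≡ 0 at y ∈ {0, 1, 2, 3, 4}; g ≡ 0 at y ∈ {4}; common: {4}.
Collecting: common zeros = {(4, 4)}, so the count is 1.
Comparison with the Bézout bound: 1 ≤ 1 = deg(f)·deg(g), as expected for curves with no common component (the bound is attained).


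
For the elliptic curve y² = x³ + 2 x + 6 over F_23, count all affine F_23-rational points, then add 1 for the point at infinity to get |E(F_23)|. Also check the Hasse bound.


Affine points = {(0, 11), (0, 12), (1, 3), (1, 20), (2, 8), (2, 15), (3, 4), (3, 19), (4, 3), (4, 20), (5, 7), (5, 16), (6, 2), (6, 21), (7, 8), (7, 15), (11, 5), (11, 18), (14, 8), (14, 15), (17, 10), (17, 13), (18, 3), (18, 20), (19, 7), (19, 16), (22, 7), (22, 16)}; affine count = 28; |E(F_23)| = 29.

Discriminant check: Δ ∝ 4a³ + 27b² = 4·2³ + 27·6² = 4·8 + 27·36 ≡ 15 (mod 23). Nonzero ⇒ E is nonsingular.
For each x ∈ F_23, compute rhs = x³ + 2·x + 6 mod 23, then count y ∈ F_23 with y² ≡ rhs.
  x = 0: rhs = 6, matching y values: 11, 12 (2 points).
  x = 1: rhs = 9, matching y values: 3, 20 (2 points).
  x = 2: rhs = 18, matching y values: 8, 15 (2 points).
  x = 3: rhs = 16, matching y values: 4, 19 (2 points).
  x = 4: rhs = 9, matching y values: 3, 20 (2 points).
  x = 5: rhs = 3, matching y values: 7, 16 (2 points).
  x = 6: rhs = 4, matching y values: 2, 21 (2 points).
  x = 7: rhs = 18, matching y values: 8, 15 (2 points).
  x = 8: rhs = 5, matching y values: none (0 points).
  x = 9: rhs = 17, matching y values: none (0 points).
  x = 10: rhs = 14, matching y values: none (0 points).
  x = 11: rhs = 2, matching y values: 5, 18 (2 points).
  x = 12: rhs = 10, matching y values: none (0 points).
  x = 13: rhs = 21, matching y values: none (0 points).
  x = 14: rhs = 18, matching y values: 8, 15 (2 points).
  x = 15: rhs = 7, matching y values: none (0 points).
  x = 16: rhs = 17, matching y values: none (0 points).
  x = 17: rhs = 8, matching y values: 10, 13 (2 points).
  x = 18: rhs = 9, matching y values: 3, 20 (2 points).
  x = 19: rhs = 3, matching y values: 7, 16 (2 points).
  x = 20: rhs = 19, matching y values: none (0 points).
  x = 21: rhs = 17, matching y values: none (0 points).
  x = 22: rhs = 3, matching y values: 7, 16 (2 points).
Total affine count: 28.
Full point count |E(F_23)| = 28 + 1 = 29.
Hasse bound: |29 − (23+1)| = |5| = 5 ≤ 2√23 ≈ 9.5917 ✓.


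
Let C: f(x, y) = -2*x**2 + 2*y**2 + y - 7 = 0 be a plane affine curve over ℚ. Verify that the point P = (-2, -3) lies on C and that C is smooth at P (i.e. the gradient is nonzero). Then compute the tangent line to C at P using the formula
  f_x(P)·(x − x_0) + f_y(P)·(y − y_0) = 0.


Tangent line at P: 8*x - 11*y - 17 = 0.

Step 1: f(-2, -3) = 0, so P lies on C.
Step 2: partial derivatives
  f_x(x, y) = -4*x, f_y(x, y) = 4*y + 1.
  f_x(P) = 8, f_y(P) = -11 (gradient nonzero, so P is smooth).
Step 3: tangent line at P: 8·(x − -2) + -11·(y − -3) = 0.
Expanding: 8*x - 11*y - 17 = 0.


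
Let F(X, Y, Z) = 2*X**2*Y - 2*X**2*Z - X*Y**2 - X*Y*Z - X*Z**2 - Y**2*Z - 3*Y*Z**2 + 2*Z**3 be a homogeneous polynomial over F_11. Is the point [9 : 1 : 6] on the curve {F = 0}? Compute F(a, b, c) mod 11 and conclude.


F(9,1,6) ≡ 1 (mod 11); P is NOT on the curve.

Evaluate F(9, 1, 6) term-by-term (mod 11).
  2*X**2*Y ↦ 2·81·1·1 = 162
  -2*X**2*Z ↦ -2·81·1·6 = -972
  -X*Y**2 ↦ -1·9·1·1 = -9
  -X*Y*Z ↦ -1·9·1·6 = -54
  -X*Z**2 ↦ -1·9·1·36 = -324
  -Y**2*Z ↦ -1·1·1·6 = -6
  -3*Y*Z**2 ↦ -3·1·1·36 = -108
  2*Z**3 ↦ 2·1·1·216 = 432
Sum: F(9, 1, 6) = (162) + (-972) + (-9) + (-54) + (-324) + (-6) + (-108) + (432) = -879.
Reducing mod 11: -879 ≡ 1 (mod 11).
Since F(a, b, c) ≡ 1 ≠ 0 (mod 11), P does NOT lie on the curve.


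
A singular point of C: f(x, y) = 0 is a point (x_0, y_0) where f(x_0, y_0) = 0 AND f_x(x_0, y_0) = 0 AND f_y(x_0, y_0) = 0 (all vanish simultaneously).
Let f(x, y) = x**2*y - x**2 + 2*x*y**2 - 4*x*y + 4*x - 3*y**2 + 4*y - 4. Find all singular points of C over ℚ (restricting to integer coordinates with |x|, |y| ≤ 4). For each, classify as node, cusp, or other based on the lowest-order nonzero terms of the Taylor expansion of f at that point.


Singular points: {(2, 0)}; classification: node.

Compute partial derivatives:
  f_x = 2*x*y - 2*x + 2*y**2 - 4*y + 4.
  f_y = x**2 + 4*x*y - 4*x - 6*y + 4.
Scan x_0 ∈ {−4, ..., 4}. For each x_0, f_y(x_0, y) is a polynomial in y; find its integer roots y ∈ {−4, ..., 4}, then test f_x and f at those candidates.
  x = -4: f_y(-4, y) = 36 - 22*y; no integer root y with |y| ≤ 4.
  x = -3: f_y(-3, y) = 25 - 18*y; no integer root y with |y| ≤ 4.
  x = -2: f_y(-2, y) = 16 - 14*y; no integer root y with |y| ≤ 4.
  x = -1: f_y(-1, y) = 9 - 10*y; no integer root y with |y| ≤ 4.
  x = 0: f_y(0, y) = 4 - 6*y; no integer root y with |y| ≤ 4.
  x = 1: f_y(1, y) = 1 - 2*y; no integer root y with |y| ≤ 4.
  x = 2: f_y(2, y) = 2*y; vanishes at y ∈ {0}. (2, 0): f_x = 0, f = 0 — SINGULAR.
  x = 3: f_y(3, y) = 6*y + 1; no integer root y with |y| ≤ 4.
  x = 4: f_y(4, y) = 10*y + 4; no integer root y with |y| ≤ 4.
Only singular point on the grid: (2, 0).
Classify: substitute x = 2 + u, y = 0 + v and expand: f = u**2*v - u**2 + 2*u*v**2 + v**2.
No constant or linear terms (consistent with a singular point). Quadratic part: -u**2 + v**2. Cubic part: u**2*v + 2*u*v**2.
The quadratic part v**2 - u**2 = (v − u)(v + u) splits into two distinct linear factors, so there are two distinct tangent lines y − 0 = ±(x − 2) — this is a node (ordinary double point).
Classification: node.


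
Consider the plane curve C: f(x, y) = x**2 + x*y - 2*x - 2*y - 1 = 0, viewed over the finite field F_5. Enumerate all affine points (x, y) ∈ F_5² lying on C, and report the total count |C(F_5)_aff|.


Affine F_5-points: {(0, 2), (1, 3), (3, 3), (4, 4)}; count = 4.

For each of the 25 pairs (x, y) ∈ F_5², evaluate f(x, y) mod 5. Record the zeros.
  x = 0: [0↦4, 1↦2, 2↦0, 3↦3, 4↦1]  zeros at y ∈ {2}
  x = 1: [0↦3, 1↦2, 2↦1, 3↦0, 4↦4]  zeros at y ∈ {3}
  x = 2: [0↦4, 1↦4, 2↦4, 3↦4, 4↦4]  zeros at y ∈ ∅
  x = 3: [0↦2, 1↦3, 2↦4, 3↦0, 4↦1]  zeros at y ∈ {3}
  x = 4: [0↦2, 1↦4, 2↦1, 3↦3, 4↦0]  zeros at y ∈ {4}
Collecting zeros: affine points = {(0, 2), (1, 3), (3, 3), (4, 4)}.
Total count |C(F_5)_aff| = 4.


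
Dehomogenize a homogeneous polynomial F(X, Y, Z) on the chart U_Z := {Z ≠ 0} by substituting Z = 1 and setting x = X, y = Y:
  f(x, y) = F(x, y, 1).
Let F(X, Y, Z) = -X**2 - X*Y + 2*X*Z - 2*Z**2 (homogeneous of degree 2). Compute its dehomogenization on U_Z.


f(x, y) = -x**2 - x*y + 2*x - 2

On U_Z we set Z = 1. Each monomial c·X^i·Y^j·Z^k in F becomes c·x^i·y^j·1^k = c·x^i·y^j.
Substituting Z = 1: F(X, Y, 1) = -x**2 - x*y + 2*x - 2.
Note: deg(f) ≤ deg(F) = 2; strict inequality happens when F is divisible by Z (lost terms).


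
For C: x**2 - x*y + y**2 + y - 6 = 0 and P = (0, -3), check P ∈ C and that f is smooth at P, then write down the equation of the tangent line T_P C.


Tangent line at P: 3*x - 5*y - 15 = 0.

Step 1: f(0, -3) = 0, so P lies on C.
Step 2: partial derivatives
  f_x(x, y) = 2*x - y, f_y(x, y) = -x + 2*y + 1.
  f_x(P) = 3, f_y(P) = -5 (gradient nonzero, so P is smooth).
Step 3: tangent line at P: 3·(x − 0) + -5·(y − -3) = 0.
Expanding: 3*x - 5*y - 15 = 0.


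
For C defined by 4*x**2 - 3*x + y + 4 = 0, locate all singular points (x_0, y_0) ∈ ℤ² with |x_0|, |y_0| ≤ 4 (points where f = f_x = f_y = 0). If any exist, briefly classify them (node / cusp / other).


No singular points in the scanned grid; C is smooth there.

Compute partial derivatives:
  f_x = 8*x - 3.
  f_y = 1.
f_y = 1 is a nonzero constant, so f_y never vanishes: no point (x, y) can satisfy f = f_x = f_y = 0. In particular no (x, y) ∈ {−4, ..., 4}² is singular; the curve is smooth.


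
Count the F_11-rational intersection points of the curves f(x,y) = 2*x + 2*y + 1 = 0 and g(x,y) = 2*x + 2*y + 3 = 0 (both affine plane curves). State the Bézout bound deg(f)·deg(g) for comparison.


Common zeros: ∅; count = 0; Bézout bound = 1.

deg(f) = 1, deg(g) = 1, so Bézout bound = 1.
Scan x ∈ F_11. For each x, list the y ∈ F_11 with f(x, y) ≡ 0 and those with g(x, y) ≡ 0 (mod 11); the common zeros in that column are the intersection.
  x = 0: f ≡ 0 at y ∈ {5}; g ≡ 0 at y ∈ {4}; common: ∅.
  x = 1: f ≡ 0 at y ∈ {4}; g ≡ 0 at y ∈ {3}; common: ∅.
  x = 2: f ≡ 0 at y ∈ {3}; g ≡ 0 at y ∈ {2}; common: ∅.
  x = 3: f ≡ 0 at y ∈ {2}; g ≡ 0 at y ∈ {1}; common: ∅.
  x = 4: f ≡ 0 at y ∈ {1}; g ≡ 0 at y ∈ {0}; common: ∅.
  x = 5: f ≡ 0 at y ∈ {0}; g ≡ 0 at y ∈ {10}; common: ∅.
  x = 6: f ≡ 0 at y ∈ {10}; g ≡ 0 at y ∈ {9}; common: ∅.
  x = 7: f ≡ 0 at y ∈ {9}; g ≡ 0 at y ∈ {8}; common: ∅.
  x = 8: f ≡ 0 at y ∈ {8}; g ≡ 0 at y ∈ {7}; common: ∅.
  x = 9: f ≡ 0 at y ∈ {7}; g ≡ 0 at y ∈ {6}; common: ∅.
  x = 10: f ≡ 0 at y ∈ {6}; g ≡ 0 at y ∈ {5}; common: ∅.
Collecting: common zeros = ∅, so the count is 0.
Comparison with the Bézout bound: 0 ≤ 1 = deg(f)·deg(g), as expected for curves with no common component (the affine F_11-count falls short of the bound because intersections may lie at infinity, over extension fields, or carry multiplicity).


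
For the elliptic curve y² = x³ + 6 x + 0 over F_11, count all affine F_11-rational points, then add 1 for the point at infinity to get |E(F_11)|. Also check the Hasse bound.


Affine points = {(0, 0), (2, 3), (2, 8), (3, 1), (3, 10), (4, 0), (5, 1), (5, 10), (7, 0), (10, 2), (10, 9)}; affine count = 11; |E(F_11)| = 12.

Discriminant check: Δ ∝ 4a³ + 27b² = 4·6³ + 27·0² = 4·216 + 27·0 ≡ 6 (mod 11). Nonzero ⇒ E is nonsingular.
For each x ∈ F_11, compute rhs = x³ + 6·x + 0 mod 11, then count y ∈ F_11 with y² ≡ rhs.
  x = 0: rhs = 0, matching y values: 0 (1 points).
  x = 1: rhs = 7, matching y values: none (0 points).
  x = 2: rhs = 9, matching y values: 3, 8 (2 points).
  x = 3: rhs = 1, matching y values: 1, 10 (2 points).
  x = 4: rhs = 0, matching y values: 0 (1 points).
  x = 5: rhs = 1, matching y values: 1, 10 (2 points).
  x = 6: rhs = 10, matching y values: none (0 points).
  x = 7: rhs = 0, matching y values: 0 (1 points).
  x = 8: rhs = 10, matching y values: none (0 points).
  x = 9: rhs = 2, matching y values: none (0 points).
  x = 10: rhs = 4, matching y values: 2, 9 (2 points).
Total affine count: 11.
Full point count |E(F_11)| = 11 + 1 = 12.
Hasse bound: |12 − (11+1)| = |0| = 0 ≤ 2√11 ≈ 6.6332 ✓.


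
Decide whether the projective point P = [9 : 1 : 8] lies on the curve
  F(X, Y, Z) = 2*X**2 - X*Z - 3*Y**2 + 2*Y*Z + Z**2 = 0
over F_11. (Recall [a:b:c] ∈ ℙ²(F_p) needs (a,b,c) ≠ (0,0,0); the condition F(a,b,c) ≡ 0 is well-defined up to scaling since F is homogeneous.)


F(9,1,8) ≡ 2 (mod 11); P is NOT on the curve.

Evaluate F(9, 1, 8) term-by-term (mod 11).
  2*X**2 ↦ 2·81·1·1 = 162
  -X*Z ↦ -1·9·1·8 = -72
  -3*Y**2 ↦ -3·1·1·1 = -3
  2*Y*Z ↦ 2·1·1·8 = 16
  Z**2 ↦ 1·1·1·64 = 64
Sum: F(9, 1, 8) = (162) + (-72) + (-3) + (16) + (64) = 167.
Reducing mod 11: 167 ≡ 2 (mod 11).
Since F(a, b, c) ≡ 2 ≠ 0 (mod 11), P does NOT lie on the curve.


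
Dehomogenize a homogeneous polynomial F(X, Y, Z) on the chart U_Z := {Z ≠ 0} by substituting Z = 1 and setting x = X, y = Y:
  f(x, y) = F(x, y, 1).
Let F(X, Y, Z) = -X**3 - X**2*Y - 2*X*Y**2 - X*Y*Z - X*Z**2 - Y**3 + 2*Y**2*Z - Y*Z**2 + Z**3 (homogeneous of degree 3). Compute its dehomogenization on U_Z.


f(x, y) = -x**3 - x**2*y - 2*x*y**2 - x*y - x - y**3 + 2*y**2 - y + 1

On U_Z we set Z = 1. Each monomial c·X^i·Y^j·Z^k in F becomes c·x^i·y^j·1^k = c·x^i·y^j.
Substituting Z = 1: F(X, Y, 1) = -x**3 - x**2*y - 2*x*y**2 - x*y - x - y**3 + 2*y**2 - y + 1.
Note: deg(f) ≤ deg(F) = 3; strict inequality happens when F is divisible by Z (lost terms).


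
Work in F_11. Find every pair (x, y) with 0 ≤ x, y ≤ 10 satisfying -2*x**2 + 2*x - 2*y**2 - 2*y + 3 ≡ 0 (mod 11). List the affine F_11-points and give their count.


Affine F_11-points: {(3, 3), (3, 7), (4, 2), (4, 8), (5, 4), (5, 6), (7, 4), (7, 6), (8, 2), (8, 8), (9, 3), (9, 7)}; count = 12.

For each of the 121 pairs (x, y) ∈ F_11², evaluate f(x, y) mod 11. Record the zeros.
  x = 0: [0↦3, 1↦10, 2↦2, 3↦1, 4↦7, 5↦9, 6↦7, 7↦1, 8↦2, 9↦10, 10↦3]  zeros at y ∈ ∅
  x = 1: [0↦3, 1↦10, 2↦2, 3↦1, 4↦7, 5↦9, 6↦7, 7↦1, 8↦2, 9↦10, 10↦3]  zeros at y ∈ ∅
  x = 2: [0↦10, 1↦6, 2↦9, 3↦8, 4↦3, 5↦5, 6↦3, 7↦8, 8↦9, 9↦6, 10↦10]  zeros at y ∈ ∅
  x = 3: [0↦2, 1↦9, 2↦1, 3↦0, 4↦6, 5↦8, 6↦6, 7↦0, 8↦1, 9↦9, 10↦2]  zeros at y ∈ {3, 7}
  x = 4: [0↦1, 1↦8, 2↦0, 3↦10, 4↦5, 5↦7, 6↦5, 7↦10, 8↦0, 9↦8, 10↦1]  zeros at y ∈ {2, 8}
  x = 5: [0↦7, 1↦3, 2↦6, 3↦5, 4↦0, 5↦2, 6↦0, 7↦5, 8↦6, 9↦3, 10↦7]  zeros at y ∈ {4, 6}
  x = 6: [0↦9, 1↦5, 2↦8, 3↦7, 4↦2, 5↦4, 6↦2, 7↦7, 8↦8, 9↦5, 10↦9]  zeros at y ∈ ∅
  x = 7: [0↦7, 1↦3, 2↦6, 3↦5, 4↦0, 5↦2, 6↦0, 7↦5, 8↦6, 9↦3, 10↦7]  zeros at y ∈ {4, 6}
  x = 8: [0↦1, 1↦8, 2↦0, 3↦10, 4↦5, 5↦7, 6↦5, 7↦10, 8↦0, 9↦8, 10↦1]  zeros at y ∈ {2, 8}
  x = 9: [0↦2, 1↦9, 2↦1, 3↦0, 4↦6, 5↦8, 6↦6, 7↦0, 8↦1, 9↦9, 10↦2]  zeros at y ∈ {3, 7}
  x = 10: [0↦10, 1↦6, 2↦9, 3↦8, 4↦3, 5↦5, 6↦3, 7↦8, 8↦9, 9↦6, 10↦10]  zeros at y ∈ ∅
Collecting zeros: affine points = {(3, 3), (3, 7), (4, 2), (4, 8), (5, 4), (5, 6), (7, 4), (7, 6), (8, 2), (8, 8), (9, 3), (9, 7)}.
Total count |C(F_11)_aff| = 12.


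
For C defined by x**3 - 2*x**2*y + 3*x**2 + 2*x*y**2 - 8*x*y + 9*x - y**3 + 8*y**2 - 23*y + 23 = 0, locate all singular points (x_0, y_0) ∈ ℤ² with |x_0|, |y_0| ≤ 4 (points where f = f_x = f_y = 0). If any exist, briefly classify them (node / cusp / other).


Singular points: {(1, 3)}; classification: cusp.

Compute partial derivatives:
  f_x = 3*x**2 - 4*x*y + 6*x + 2*y**2 - 8*y + 9.
  f_y = -2*x**2 + 4*x*y - 8*x - 3*y**2 + 16*y - 23.
Scan x_0 ∈ {−4, ..., 4}. For each x_0, f_y(x_0, y) is a polynomial in y; find its integer roots y ∈ {−4, ..., 4}, then test f_x and f at those candidates.
  x = -4: f_y(-4, y) = -3*y**2 - 23; no integer root y with |y| ≤ 4.
  x = -3: f_y(-3, y) = -3*y**2 + 4*y - 17; no integer root y with |y| ≤ 4.
  x = -2: f_y(-2, y) = -3*y**2 + 8*y - 15; no integer root y with |y| ≤ 4.
  x = -1: f_y(-1, y) = -3*y**2 + 12*y - 17; no integer root y with |y| ≤ 4.
  x = 0: f_y(0, y) = -3*y**2 + 16*y - 23; no integer root y with |y| ≤ 4.
  x = 1: f_y(1, y) = -3*y**2 + 20*y - 33; vanishes at y ∈ {3}. (1, 3): f_x = 0, f = 0 — SINGULAR.
  x = 2: f_y(2, y) = -3*y**2 + 24*y - 47; no integer root y with |y| ≤ 4.
  x = 3: f_y(3, y) = -3*y**2 + 28*y - 65; no integer root y with |y| ≤ 4.
  x = 4: f_y(4, y) = -3*y**2 + 32*y - 87; no integer root y with |y| ≤ 4.
Only singular point on the grid: (1, 3).
Classify: substitute x = 1 + u, y = 3 + v and expand: f = u**3 - 2*u**2*v + 2*u*v**2 - v**3 + v**2.
No constant or linear terms (consistent with a singular point). Quadratic part: v**2. Cubic part: u**3 - 2*u**2*v + 2*u*v**2 - v**3.
The quadratic part v**2 is a perfect square, so there is a single (double) tangent line v = 0, i.e. y = 3. Restricting the cubic part to that line (v = 0) leaves u**3 ≠ 0, so f is not divisible by v and the branch is v² ≈ -u**3 to lowest order — this is a cusp.
Classification: cusp.


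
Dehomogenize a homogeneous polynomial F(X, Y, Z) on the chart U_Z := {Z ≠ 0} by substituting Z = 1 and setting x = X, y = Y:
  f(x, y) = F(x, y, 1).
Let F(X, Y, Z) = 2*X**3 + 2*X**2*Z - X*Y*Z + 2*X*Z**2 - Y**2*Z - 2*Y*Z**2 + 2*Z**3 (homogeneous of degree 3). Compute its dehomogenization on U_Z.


f(x, y) = 2*x**3 + 2*x**2 - x*y + 2*x - y**2 - 2*y + 2

On U_Z we set Z = 1. Each monomial c·X^i·Y^j·Z^k in F becomes c·x^i·y^j·1^k = c·x^i·y^j.
Substituting Z = 1: F(X, Y, 1) = 2*x**3 + 2*x**2 - x*y + 2*x - y**2 - 2*y + 2.
Note: deg(f) ≤ deg(F) = 3; strict inequality happens when F is divisible by Z (lost terms).


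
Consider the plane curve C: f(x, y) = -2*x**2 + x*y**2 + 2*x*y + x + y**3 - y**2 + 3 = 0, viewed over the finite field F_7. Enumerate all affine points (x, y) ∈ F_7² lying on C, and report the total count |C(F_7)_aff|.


Affine F_7-points: {(0, 2), (0, 3), (1, 2), (1, 3), (2, 6), (4, 4), (5, 0), (5, 4), (5, 6), (6, 0)}; count = 10.

For each of the 49 pairs (x, y) ∈ F_7², evaluate f(x, y) mod 7. Record the zeros.
  x = 0: [0↦3, 1↦3, 2↦0, 3↦0, 4↦2, 5↦5, 6↦1]  zeros at y ∈ {2, 3}
  x = 1: [0↦2, 1↦5, 2↦0, 3↦0, 4↦4, 5↦4, 6↦6]  zeros at y ∈ {2, 3}
  x = 2: [0↦4, 1↦3, 2↦3, 3↦3, 4↦2, 5↦6, 6↦0]  zeros at y ∈ {6}
  x = 3: [0↦2, 1↦4, 2↦2, 3↦2, 4↦3, 5↦4, 6↦4]  zeros at y ∈ ∅
  x = 4: [0↦3, 1↦1, 2↦4, 3↦4, 4↦0, 5↦5, 6↦4]  zeros at y ∈ {4}
  x = 5: [0↦0, 1↦1, 2↦2, 3↦2, 4↦0, 5↦2, 6↦0]  zeros at y ∈ {0, 4, 6}
  x = 6: [0↦0, 1↦4, 2↦3, 3↦3, 4↦3, 5↦2, 6↦6]  zeros at y ∈ {0}
Collecting zeros: affine points = {(0, 2), (0, 3), (1, 2), (1, 3), (2, 6), (4, 4), (5, 0), (5, 4), (5, 6), (6, 0)}.
Total count |C(F_7)_aff| = 10.


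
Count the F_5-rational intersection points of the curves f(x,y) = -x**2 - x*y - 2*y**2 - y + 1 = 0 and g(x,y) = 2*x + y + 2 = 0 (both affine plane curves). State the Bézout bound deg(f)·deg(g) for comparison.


Common zeros: {(0, 3), (4, 0)}; count = 2; Bézout bound = 2.

deg(f) = 2, deg(g) = 1, so Bézout bound = 2.
Scan x ∈ F_5. For each x, list the y ∈ F_5 with f(x, y) ≡ 0 and those with g(x, y) ≡ 0 (mod 5); the common zeros in that column are the intersection.
  x = 0: f ≡ 0 at y ∈ {3, 4}; g ≡ 0 at y ∈ {3}; common: {3}.
  x = 1: f ≡ 0 at y ∈ {0, 4}; g ≡ 0 at y ∈ {1}; common: ∅.
  x = 2: f ≡ 0 at y ∈ {3}; g ≡ 0 at y ∈ {4}; common: ∅.
  x = 3: f ≡ 0 at y ∈ ∅; g ≡ 0 at y ∈ {2}; common: ∅.
  x = 4: f ≡ 0 at y ∈ {0}; g ≡ 0 at y ∈ {0}; common: {0}.
Collecting: common zeros = {(0, 3), (4, 0)}, so the count is 2.
Comparison with the Bézout bound: 2 ≤ 2 = deg(f)·deg(g), as expected for curves with no common component (the bound is attained).
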